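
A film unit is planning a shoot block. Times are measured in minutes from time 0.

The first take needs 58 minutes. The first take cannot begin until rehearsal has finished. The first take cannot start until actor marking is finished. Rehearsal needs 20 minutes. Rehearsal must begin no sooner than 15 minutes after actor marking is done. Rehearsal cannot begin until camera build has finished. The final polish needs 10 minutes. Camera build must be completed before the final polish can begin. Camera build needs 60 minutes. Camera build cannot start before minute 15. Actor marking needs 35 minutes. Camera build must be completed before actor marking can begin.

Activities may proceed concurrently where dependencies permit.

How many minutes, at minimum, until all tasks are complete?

Camera build waits on its own release at minute 15, so it starts at minute 15 and finishes at 15 + 60 = minute 75.
The final polish waits on camera build (finishes minute 75), so it starts at minute 75 and finishes at 75 + 10 = minute 85.
After camera build (finishes minute 75), actor marking can start at minute 75 and finishes at minute 110.
Rehearsal has to wait for actor marking (finishes minute 110, plus 15-minute gap → minute 125); camera build (finishes minute 75). The latest of these is minute 125, so rehearsal runs minute 125 to 125 + 20 = minute 145.
The first take needs all of rehearsal (finishes minute 145); actor marking (finishes minute 110). That puts its earliest start at minute 145; it finishes at 145 + 58 = minute 203.
All tasks are finished once the last one completes. Finish times: Camera build at 75, Actor marking at 110, Rehearsal at 145, The final polish at 85, The first take at 203. The latest is minute 203.

203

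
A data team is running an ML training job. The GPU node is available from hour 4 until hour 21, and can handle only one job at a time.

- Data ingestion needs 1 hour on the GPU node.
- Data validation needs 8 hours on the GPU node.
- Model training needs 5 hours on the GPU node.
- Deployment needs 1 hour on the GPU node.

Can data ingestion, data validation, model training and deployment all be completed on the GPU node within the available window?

The GPU node window is 21 − 4 = 17 hours.
Running back to back, the jobs need 1 + 8 + 5 + 1 = 15 hours on the GPU node.
Since 15 ≤ 17, they fit within the window.

Yes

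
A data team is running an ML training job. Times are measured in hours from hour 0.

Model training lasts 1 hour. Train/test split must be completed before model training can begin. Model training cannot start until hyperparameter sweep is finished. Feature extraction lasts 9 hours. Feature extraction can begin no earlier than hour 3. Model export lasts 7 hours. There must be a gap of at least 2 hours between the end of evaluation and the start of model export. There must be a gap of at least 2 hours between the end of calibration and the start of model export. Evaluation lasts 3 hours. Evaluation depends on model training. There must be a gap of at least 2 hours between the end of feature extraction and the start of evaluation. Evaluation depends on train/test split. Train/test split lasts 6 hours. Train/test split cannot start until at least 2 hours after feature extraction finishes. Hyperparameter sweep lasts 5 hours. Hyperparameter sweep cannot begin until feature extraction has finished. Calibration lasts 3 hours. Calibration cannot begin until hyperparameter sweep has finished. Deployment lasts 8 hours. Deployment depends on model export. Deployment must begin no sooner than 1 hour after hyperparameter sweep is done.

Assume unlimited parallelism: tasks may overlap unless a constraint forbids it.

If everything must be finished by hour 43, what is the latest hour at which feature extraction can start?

Deployment must finish by hour 43; it takes 8 hours, so it must start by 43 − 8 = hour 35.
Since deployment (must start by hour 35) depends on it, model export must finish by hour 35. Backing off its 7-hour duration gives a latest start of hour 28.
Evaluation feeds into model export (must start by hour 28, minus 2-hour gap → hour 26); so evaluation must finish by hour 26 and therefore start by hour 23.
Model training feeds into evaluation (must start by hour 23); so model training must finish by hour 23 and therefore start by hour 22.
For train/test split: model training (must start by hour 22); evaluation (must start by hour 23). The most restrictive is hour 22; with a 6-hour duration, train/test split must start by hour 16.
Since model export (must start by hour 28, minus 2-hour gap → hour 26) depends on it, calibration must finish by hour 26. Backing off its 3-hour duration gives a latest start of hour 23.
Hyperparameter sweep must finish in time for model training (must start by hour 22); calibration (must start by hour 23); deployment (must start by hour 35, minus 1-hour gap → hour 34). The tightest is hour 22, so hyperparameter sweep must start by 22 − 5 = hour 17.
Feature extraction feeds train/test split (must start by hour 16, minus 2-hour gap → hour 14); hyperparameter sweep (must start by hour 17); evaluation (must start by hour 23, minus 2-hour gap → hour 21). Taking the minimum, feature extraction must finish by hour 14 and start by 14 − 9 = hour 5.

5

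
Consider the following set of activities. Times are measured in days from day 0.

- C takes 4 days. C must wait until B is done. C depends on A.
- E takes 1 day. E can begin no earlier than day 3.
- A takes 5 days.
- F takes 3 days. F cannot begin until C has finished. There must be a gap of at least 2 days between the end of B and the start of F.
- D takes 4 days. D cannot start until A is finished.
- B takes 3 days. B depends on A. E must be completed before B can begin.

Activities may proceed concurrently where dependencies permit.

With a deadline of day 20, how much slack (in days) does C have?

5

E cannot begin until its own release at day 3. It runs from day 3 to 3 + 1 = day 4.
A has no prerequisites, so it starts at day 0 and finishes at day 5.
B has to wait for A (finishes day 5); E (finishes day 4). The latest of these is day 5, so B runs day 5 to 5 + 3 = day 8.
For C: B (finishes day 8); A (finishes day 5). Taking the maximum gives a start of day 8, and it finishes at 8 + 4 = day 12.

Working backward from the deadline:
F has no dependents, so it just needs to finish by day 20. Starting by 20 − 3 = day 17 achieves that.
C must finish before F (must start by day 17). With a 4-day duration, C must start by 17 − 4 = day 13.
So C can start as early as day 8 and as late as day 13, giving 13 − 8 = 5 days of slack.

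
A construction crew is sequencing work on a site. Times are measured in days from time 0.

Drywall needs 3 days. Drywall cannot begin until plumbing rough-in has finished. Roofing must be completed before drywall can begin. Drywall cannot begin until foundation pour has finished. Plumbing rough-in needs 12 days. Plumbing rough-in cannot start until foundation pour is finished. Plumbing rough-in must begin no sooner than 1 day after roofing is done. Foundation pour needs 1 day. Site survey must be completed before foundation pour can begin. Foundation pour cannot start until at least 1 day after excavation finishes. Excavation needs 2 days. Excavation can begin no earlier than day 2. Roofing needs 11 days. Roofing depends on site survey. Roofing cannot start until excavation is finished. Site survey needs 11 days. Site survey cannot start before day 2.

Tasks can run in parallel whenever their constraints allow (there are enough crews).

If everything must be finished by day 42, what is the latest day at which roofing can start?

Drywall has no dependents, so it just needs to finish by day 42. Starting by 42 − 3 = day 39 achieves that.
Plumbing rough-in has to be done before drywall (must start by day 39). That means finishing by day 39, i.e. starting by 39 − 12 = day 27.
Roofing feeds plumbing rough-in (must start by day 27, minus 1-day gap → day 26); drywall (must start by day 39). Taking the minimum, roofing must finish by day 26 and start by 26 − 11 = day 15.

15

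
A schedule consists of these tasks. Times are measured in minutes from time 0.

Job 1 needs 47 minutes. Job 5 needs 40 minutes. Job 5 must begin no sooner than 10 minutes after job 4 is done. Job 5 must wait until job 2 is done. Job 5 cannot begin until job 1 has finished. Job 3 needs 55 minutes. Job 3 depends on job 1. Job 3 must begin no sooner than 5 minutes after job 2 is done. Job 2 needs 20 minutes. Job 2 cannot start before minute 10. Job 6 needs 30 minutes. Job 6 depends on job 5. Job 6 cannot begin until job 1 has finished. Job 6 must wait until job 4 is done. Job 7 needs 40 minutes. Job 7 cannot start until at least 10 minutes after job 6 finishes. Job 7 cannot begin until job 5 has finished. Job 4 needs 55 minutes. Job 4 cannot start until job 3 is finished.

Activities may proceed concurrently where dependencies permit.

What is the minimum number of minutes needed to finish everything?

Job 2 waits on its own release at minute 10, so it starts at minute 10 and finishes at 10 + 20 = minute 30.
Job 1 has no prerequisites, so it starts at minute 0 and finishes at minute 47.
Job 3 needs all of job 1 (finishes minute 47); job 2 (finishes minute 30, plus 5-minute gap → minute 35). That puts its earliest start at minute 47; it finishes at 47 + 55 = minute 102.
Job 4 waits on job 3 (finishes minute 102), so it starts at minute 102 and finishes at 102 + 55 = minute 157.
For job 5: job 4 (finishes minute 157, plus 10-minute gap → minute 167); job 2 (finishes minute 30); job 1 (finishes minute 47). Taking the maximum gives a start of minute 167, and it finishes at 167 + 40 = minute 207.
For job 6: job 5 (finishes minute 207); job 1 (finishes minute 47); job 4 (finishes minute 157). Taking the maximum gives a start of minute 207, and it finishes at 207 + 30 = minute 237.
Job 7 needs all of job 6 (finishes minute 237, plus 10-minute gap → minute 247); job 5 (finishes minute 207). That puts its earliest start at minute 247; it finishes at 247 + 40 = minute 287.
All tasks are finished once the last one completes. Finish times: Job 1 at 47, Job 2 at 30, Job 3 at 102, Job 4 at 157, Job 5 at 207, Job 6 at 237, Job 7 at 287. The latest is minute 287.

287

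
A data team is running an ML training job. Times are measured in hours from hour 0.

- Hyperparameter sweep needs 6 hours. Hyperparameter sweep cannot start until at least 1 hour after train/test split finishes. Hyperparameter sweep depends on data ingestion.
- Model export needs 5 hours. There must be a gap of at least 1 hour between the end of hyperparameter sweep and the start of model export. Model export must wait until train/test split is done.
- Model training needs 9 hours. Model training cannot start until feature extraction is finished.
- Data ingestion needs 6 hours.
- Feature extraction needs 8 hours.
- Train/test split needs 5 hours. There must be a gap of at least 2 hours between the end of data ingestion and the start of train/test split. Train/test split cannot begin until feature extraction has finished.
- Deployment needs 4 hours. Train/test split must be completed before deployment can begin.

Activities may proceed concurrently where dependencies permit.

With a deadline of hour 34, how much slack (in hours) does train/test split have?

Feature extraction can start immediately at hour 0; it finishes at hour 8.
Data ingestion can start immediately at hour 0; it finishes at hour 6.
For train/test split: data ingestion (finishes hour 6, plus 2-hour gap → hour 8); feature extraction (finishes hour 8). Taking the maximum gives a start of hour 8, and it finishes at 8 + 5 = hour 13.

Working backward from the deadline:
Nothing follows model export; the deadline of hour 34 is its only limit. It must start by 34 − 5 = hour 29.
Hyperparameter sweep has to be done before model export (must start by hour 29, minus 1-hour gap → hour 28). That means finishing by hour 28, i.e. starting by 28 − 6 = hour 22.
Deployment must finish by hour 34; it takes 4 hours, so it must start by 34 − 4 = hour 30.
Train/test split has several dependents: hyperparameter sweep (must start by hour 22, minus 1-hour gap → hour 21); model export (must start by hour 29); deployment (must start by hour 30). The earliest of those limits is hour 21, so train/test split must start by 21 − 5 = hour 16.
So train/test split can start as early as hour 8 and as late as hour 16, giving 16 − 8 = 8 hours of slack.

8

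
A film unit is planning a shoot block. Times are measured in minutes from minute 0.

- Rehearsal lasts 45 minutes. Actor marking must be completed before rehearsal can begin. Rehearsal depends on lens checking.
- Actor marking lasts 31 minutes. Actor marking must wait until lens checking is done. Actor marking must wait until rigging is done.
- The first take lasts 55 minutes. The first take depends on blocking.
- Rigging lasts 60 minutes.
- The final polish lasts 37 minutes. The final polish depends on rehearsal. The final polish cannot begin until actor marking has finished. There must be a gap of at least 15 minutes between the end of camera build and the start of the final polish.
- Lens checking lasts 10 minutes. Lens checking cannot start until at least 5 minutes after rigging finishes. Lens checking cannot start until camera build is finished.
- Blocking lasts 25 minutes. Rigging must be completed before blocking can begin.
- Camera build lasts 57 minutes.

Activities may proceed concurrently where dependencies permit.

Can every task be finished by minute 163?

No

Camera build can start immediately at minute 0; it finishes at minute 57.
Nothing blocks rigging, so it runs from minute 0 to minute 60.
Blocking waits on rigging (finishes minute 60), so it starts at minute 60 and finishes at 60 + 25 = minute 85.
The first take waits on blocking (finishes minute 85), so it starts at minute 85 and finishes at 85 + 55 = minute 140.
Lens checking needs all of rigging (finishes minute 60, plus 5-minute gap → minute 65); camera build (finishes minute 57). That puts its earliest start at minute 65; it finishes at 65 + 10 = minute 75.
Actor marking needs all of lens checking (finishes minute 75); rigging (finishes minute 60). That puts its earliest start at minute 75; it finishes at 75 + 31 = minute 106.
Rehearsal cannot start until actor marking (finishes minute 106); lens checking (finishes minute 75). The controlling bound is minute 106, so rehearsal finishes at 106 + 45 = minute 151.
For the final polish: rehearsal (finishes minute 151); actor marking (finishes minute 106); camera build (finishes minute 57, plus 15-minute gap → minute 72). Taking the maximum gives a start of minute 151, and it finishes at 151 + 37 = minute 188.
The earliest everything can be done is minute 188, which is after the deadline of 163, so it is not possible.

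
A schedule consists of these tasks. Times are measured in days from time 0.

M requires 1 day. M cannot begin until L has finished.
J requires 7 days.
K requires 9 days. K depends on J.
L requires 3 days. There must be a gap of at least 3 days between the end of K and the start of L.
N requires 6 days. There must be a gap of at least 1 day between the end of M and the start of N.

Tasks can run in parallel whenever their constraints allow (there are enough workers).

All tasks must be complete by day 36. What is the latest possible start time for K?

Nothing follows N; the deadline of day 36 is its only limit. It must start by 36 − 6 = day 30.
M must finish before N (must start by day 30, minus 1-day gap → day 29). With a 1-day duration, M must start by 29 − 1 = day 28.
L feeds into M (must start by day 28); so L must finish by day 28 and therefore start by day 25.
K has to be done before L (must start by day 25, minus 3-day gap → day 22). That means finishing by day 22, i.e. starting by 22 − 9 = day 13.

13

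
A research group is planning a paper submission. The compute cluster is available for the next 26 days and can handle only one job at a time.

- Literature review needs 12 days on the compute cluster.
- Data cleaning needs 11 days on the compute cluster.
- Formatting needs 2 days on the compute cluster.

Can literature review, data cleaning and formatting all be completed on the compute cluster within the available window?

Running back to back, the jobs need 12 + 11 + 2 = 25 days on the compute cluster.
Since 25 ≤ 26, they fit within the window.

Yes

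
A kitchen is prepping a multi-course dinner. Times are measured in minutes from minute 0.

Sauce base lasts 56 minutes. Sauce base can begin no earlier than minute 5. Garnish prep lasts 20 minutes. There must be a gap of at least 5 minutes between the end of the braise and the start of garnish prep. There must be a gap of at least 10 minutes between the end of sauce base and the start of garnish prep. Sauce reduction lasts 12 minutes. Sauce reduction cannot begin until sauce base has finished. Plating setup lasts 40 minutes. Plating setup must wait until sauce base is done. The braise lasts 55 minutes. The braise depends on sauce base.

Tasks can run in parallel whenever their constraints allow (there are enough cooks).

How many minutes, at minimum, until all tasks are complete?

141

After its own release at minute 5, sauce base can start at minute 5 and finishes at minute 61.
Plating setup cannot begin until sauce base (finishes minute 61). It runs from minute 61 to 61 + 40 = minute 101.
Sauce reduction waits on sauce base (finishes minute 61), so it starts at minute 61 and finishes at 61 + 12 = minute 73.
The braise cannot begin until sauce base (finishes minute 61). It runs from minute 61 to 61 + 55 = minute 116.
Garnish prep cannot start until the braise (finishes minute 116, plus 5-minute gap → minute 121); sauce base (finishes minute 61, plus 10-minute gap → minute 71). The controlling bound is minute 121, so garnish prep finishes at 121 + 20 = minute 141.
All tasks are finished once the last one completes. Finish times: Sauce base at 61, The braise at 116, Sauce reduction at 73, Plating setup at 101, Garnish prep at 141. The latest is minute 141.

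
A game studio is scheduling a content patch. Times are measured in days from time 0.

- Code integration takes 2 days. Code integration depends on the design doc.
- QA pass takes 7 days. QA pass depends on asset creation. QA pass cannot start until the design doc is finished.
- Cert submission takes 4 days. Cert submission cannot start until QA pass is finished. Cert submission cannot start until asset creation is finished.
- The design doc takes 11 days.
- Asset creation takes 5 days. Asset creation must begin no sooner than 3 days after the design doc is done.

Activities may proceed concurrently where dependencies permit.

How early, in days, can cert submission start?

Nothing blocks the design doc, so it runs from day 0 to day 11.
Asset creation waits on the design doc (finishes day 11, plus 3-day gap → day 14), so it starts at day 14 and finishes at 14 + 5 = day 19.
QA pass needs all of asset creation (finishes day 19); the design doc (finishes day 11). That puts its earliest start at day 19; it finishes at 19 + 7 = day 26.
Cert submission waits on QA pass (finishes day 26); asset creation (finishes day 19). The latest of these is day 26, which is the earliest cert submission can start.

26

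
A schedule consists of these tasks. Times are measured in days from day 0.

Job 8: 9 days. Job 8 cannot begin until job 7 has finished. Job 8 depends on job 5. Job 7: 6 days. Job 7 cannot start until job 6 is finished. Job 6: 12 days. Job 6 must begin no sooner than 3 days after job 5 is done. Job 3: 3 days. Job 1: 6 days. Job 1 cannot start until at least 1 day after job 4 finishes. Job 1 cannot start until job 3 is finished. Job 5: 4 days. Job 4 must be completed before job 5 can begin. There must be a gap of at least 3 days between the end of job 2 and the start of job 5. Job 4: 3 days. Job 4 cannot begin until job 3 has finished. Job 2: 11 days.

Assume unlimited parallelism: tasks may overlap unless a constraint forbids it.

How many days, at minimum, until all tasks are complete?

48

Job 3 has no prerequisites, so it starts at day 0 and finishes at day 3.
Job 4 waits on job 3 (finishes day 3), so it starts at day 3 and finishes at 3 + 3 = day 6.
Job 1 needs all of job 4 (finishes day 6, plus 1-day gap → day 7); job 3 (finishes day 3). That puts its earliest start at day 7; it finishes at 7 + 6 = day 13.
Job 2 has no prerequisites, so it starts at day 0 and finishes at day 11.
For job 5: job 4 (finishes day 6); job 2 (finishes day 11, plus 3-day gap → day 14). Taking the maximum gives a start of day 14, and it finishes at 14 + 4 = day 18.
Job 6 cannot begin until job 5 (finishes day 18, plus 3-day gap → day 21). It runs from day 21 to 21 + 12 = day 33.
Job 7 cannot begin until job 6 (finishes day 33). It runs from day 33 to 33 + 6 = day 39.
Job 8 cannot start until job 7 (finishes day 39); job 5 (finishes day 18). The controlling bound is day 39, so job 8 finishes at 39 + 9 = day 48.
All tasks are finished once the last one completes. Finish times: Job 1 at 13, Job 2 at 11, Job 3 at 3, Job 4 at 6, Job 5 at 18, Job 6 at 33, Job 7 at 39, Job 8 at 48. The latest is day 48.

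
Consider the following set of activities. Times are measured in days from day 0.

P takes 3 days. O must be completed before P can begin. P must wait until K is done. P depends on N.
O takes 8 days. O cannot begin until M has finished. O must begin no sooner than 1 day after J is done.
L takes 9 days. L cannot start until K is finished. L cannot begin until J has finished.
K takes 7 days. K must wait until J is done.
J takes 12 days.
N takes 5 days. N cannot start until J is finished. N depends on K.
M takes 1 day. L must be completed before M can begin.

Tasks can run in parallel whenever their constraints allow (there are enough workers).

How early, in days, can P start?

J has no prerequisites, so it starts at day 0 and finishes at day 12.
After J (finishes day 12), K can start at day 12 and finishes at day 19.
For N: J (finishes day 12); K (finishes day 19). Taking the maximum gives a start of day 19, and it finishes at 19 + 5 = day 24.
L needs all of K (finishes day 19); J (finishes day 12). That puts its earliest start at day 19; it finishes at 19 + 9 = day 28.
M cannot begin until L (finishes day 28). It runs from day 28 to 28 + 1 = day 29.
O needs all of M (finishes day 29); J (finishes day 12, plus 1-day gap → day 13). That puts its earliest start at day 29; it finishes at 29 + 8 = day 37.
P waits on O (finishes day 37); K (finishes day 19); N (finishes day 24). The latest of these is day 37, which is the earliest P can start.

37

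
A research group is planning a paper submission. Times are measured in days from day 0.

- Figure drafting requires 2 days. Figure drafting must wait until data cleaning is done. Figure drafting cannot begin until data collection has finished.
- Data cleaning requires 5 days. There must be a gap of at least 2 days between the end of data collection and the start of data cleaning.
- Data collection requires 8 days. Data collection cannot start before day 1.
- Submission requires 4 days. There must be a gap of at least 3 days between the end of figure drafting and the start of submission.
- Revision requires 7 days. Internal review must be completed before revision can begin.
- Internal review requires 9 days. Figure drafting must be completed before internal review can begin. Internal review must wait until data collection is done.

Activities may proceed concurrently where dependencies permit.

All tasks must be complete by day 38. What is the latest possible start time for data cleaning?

To finish by day 38, revision (duration 7) must start no later than day 31.
Internal review feeds into revision (must start by day 31); so internal review must finish by day 31 and therefore start by day 22.
Submission has no dependents, so it just needs to finish by day 38. Starting by 38 − 4 = day 34 achieves that.
Figure drafting feeds internal review (must start by day 22); submission (must start by day 34, minus 3-day gap → day 31). Taking the minimum, figure drafting must finish by day 22 and start by 22 − 2 = day 20.
Data cleaning feeds into figure drafting (must start by day 20); so data cleaning must finish by day 20 and therefore start by day 15.

15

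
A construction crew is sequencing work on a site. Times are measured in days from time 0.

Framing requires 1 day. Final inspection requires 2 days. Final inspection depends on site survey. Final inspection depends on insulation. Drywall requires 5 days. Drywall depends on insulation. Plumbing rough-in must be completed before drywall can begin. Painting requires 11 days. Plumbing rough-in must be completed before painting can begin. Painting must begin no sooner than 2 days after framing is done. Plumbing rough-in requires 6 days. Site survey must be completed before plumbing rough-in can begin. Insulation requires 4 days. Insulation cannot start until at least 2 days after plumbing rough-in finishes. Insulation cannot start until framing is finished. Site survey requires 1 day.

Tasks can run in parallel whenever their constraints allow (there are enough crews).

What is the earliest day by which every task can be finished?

18

Nothing blocks framing, so it runs from day 0 to day 1.
Site survey has no prerequisites, so it starts at day 0 and finishes at day 1.
Plumbing rough-in waits on site survey (finishes day 1), so it starts at day 1 and finishes at 1 + 6 = day 7.
Painting has to wait for plumbing rough-in (finishes day 7); framing (finishes day 1, plus 2-day gap → day 3). The latest of these is day 7, so painting runs day 7 to 7 + 11 = day 18.
Insulation cannot start until plumbing rough-in (finishes day 7, plus 2-day gap → day 9); framing (finishes day 1). The controlling bound is day 9, so insulation finishes at 9 + 4 = day 13.
Final inspection has to wait for site survey (finishes day 1); insulation (finishes day 13). The latest of these is day 13, so final inspection runs day 13 to 13 + 2 = day 15.
Drywall has to wait for insulation (finishes day 13); plumbing rough-in (finishes day 7). The latest of these is day 13, so drywall runs day 13 to 13 + 5 = day 18.
All tasks are finished once the last one completes. Finish times: Site survey at 1, Framing at 1, Plumbing rough-in at 7, Insulation at 13, Drywall at 18, Painting at 18, Final inspection at 15. The latest is day 18.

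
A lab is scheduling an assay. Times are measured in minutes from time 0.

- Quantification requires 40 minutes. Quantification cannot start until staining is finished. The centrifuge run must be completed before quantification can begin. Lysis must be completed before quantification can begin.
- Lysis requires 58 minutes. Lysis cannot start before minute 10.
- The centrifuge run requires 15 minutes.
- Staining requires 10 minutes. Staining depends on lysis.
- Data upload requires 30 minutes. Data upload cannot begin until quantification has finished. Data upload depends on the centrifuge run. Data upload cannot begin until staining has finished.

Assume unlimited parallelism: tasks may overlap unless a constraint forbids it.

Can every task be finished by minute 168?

Nothing blocks the centrifuge run, so it runs from minute 0 to minute 15.
Lysis waits on its own release at minute 10, so it starts at minute 10 and finishes at 10 + 58 = minute 68.
Staining waits on lysis (finishes minute 68), so it starts at minute 68 and finishes at 68 + 10 = minute 78.
Quantification has to wait for staining (finishes minute 78); the centrifuge run (finishes minute 15); lysis (finishes minute 68). The latest of these is minute 78, so quantification runs minute 78 to 78 + 40 = minute 118.
Data upload cannot start until quantification (finishes minute 118); the centrifuge run (finishes minute 15); staining (finishes minute 78). The controlling bound is minute 118, so data upload finishes at 118 + 30 = minute 148.
Every task is finished by minute 148, which is no later than the deadline of 168, so the schedule is feasible.

Yes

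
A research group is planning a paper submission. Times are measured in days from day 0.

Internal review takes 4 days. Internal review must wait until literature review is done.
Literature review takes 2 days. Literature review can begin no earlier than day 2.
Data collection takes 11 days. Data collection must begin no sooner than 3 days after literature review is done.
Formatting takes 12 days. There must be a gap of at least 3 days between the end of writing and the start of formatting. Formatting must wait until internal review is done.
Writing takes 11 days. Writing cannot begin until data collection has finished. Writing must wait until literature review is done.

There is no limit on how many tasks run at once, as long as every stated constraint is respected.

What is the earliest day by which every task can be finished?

44

Literature review cannot begin until its own release at day 2. It runs from day 2 to 2 + 2 = day 4.
Internal review cannot begin until literature review (finishes day 4). It runs from day 4 to 4 + 4 = day 8.
Data collection cannot begin until literature review (finishes day 4, plus 3-day gap → day 7). It runs from day 7 to 7 + 11 = day 18.
Writing has to wait for data collection (finishes day 18); literature review (finishes day 4). The latest of these is day 18, so writing runs day 18 to 18 + 11 = day 29.
Formatting cannot start until writing (finishes day 29, plus 3-day gap → day 32); internal review (finishes day 8). The controlling bound is day 32, so formatting finishes at 32 + 12 = day 44.
All tasks are finished once the last one completes. Finish times: Literature review at 4, Data collection at 18, Writing at 29, Internal review at 8, Formatting at 44. The latest is day 44.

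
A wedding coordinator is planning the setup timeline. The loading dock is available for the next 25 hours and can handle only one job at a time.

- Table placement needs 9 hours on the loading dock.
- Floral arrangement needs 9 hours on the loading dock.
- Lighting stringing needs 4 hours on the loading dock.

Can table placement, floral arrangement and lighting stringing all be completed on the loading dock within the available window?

Running back to back, the jobs need 9 + 9 + 4 = 22 hours on the loading dock.
Since 22 ≤ 25, they fit within the window.

Yes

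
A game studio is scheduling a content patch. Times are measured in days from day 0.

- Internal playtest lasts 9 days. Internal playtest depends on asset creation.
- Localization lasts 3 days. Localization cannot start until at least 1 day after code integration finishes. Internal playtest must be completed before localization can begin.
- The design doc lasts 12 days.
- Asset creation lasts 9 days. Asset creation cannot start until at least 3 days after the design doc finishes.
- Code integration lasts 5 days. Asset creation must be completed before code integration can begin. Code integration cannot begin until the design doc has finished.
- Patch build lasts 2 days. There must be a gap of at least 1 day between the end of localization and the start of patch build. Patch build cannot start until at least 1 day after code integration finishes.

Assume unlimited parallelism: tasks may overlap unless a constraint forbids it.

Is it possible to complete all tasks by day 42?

Yes

The design doc can start immediately at day 0; it finishes at day 12.
After the design doc (finishes day 12, plus 3-day gap → day 15), asset creation can start at day 15 and finishes at day 24.
Internal playtest cannot begin until asset creation (finishes day 24). It runs from day 24 to 24 + 9 = day 33.
Code integration cannot start until asset creation (finishes day 24); the design doc (finishes day 12). The controlling bound is day 24, so code integration finishes at 24 + 5 = day 29.
Localization needs all of code integration (finishes day 29, plus 1-day gap → day 30); internal playtest (finishes day 33). That puts its earliest start at day 33; it finishes at 33 + 3 = day 36.
Patch build cannot start until localization (finishes day 36, plus 1-day gap → day 37); code integration (finishes day 29, plus 1-day gap → day 30). The controlling bound is day 37, so patch build finishes at 37 + 2 = day 39.
Every task is finished by day 39, which is no later than the deadline of 42, so the schedule is feasible.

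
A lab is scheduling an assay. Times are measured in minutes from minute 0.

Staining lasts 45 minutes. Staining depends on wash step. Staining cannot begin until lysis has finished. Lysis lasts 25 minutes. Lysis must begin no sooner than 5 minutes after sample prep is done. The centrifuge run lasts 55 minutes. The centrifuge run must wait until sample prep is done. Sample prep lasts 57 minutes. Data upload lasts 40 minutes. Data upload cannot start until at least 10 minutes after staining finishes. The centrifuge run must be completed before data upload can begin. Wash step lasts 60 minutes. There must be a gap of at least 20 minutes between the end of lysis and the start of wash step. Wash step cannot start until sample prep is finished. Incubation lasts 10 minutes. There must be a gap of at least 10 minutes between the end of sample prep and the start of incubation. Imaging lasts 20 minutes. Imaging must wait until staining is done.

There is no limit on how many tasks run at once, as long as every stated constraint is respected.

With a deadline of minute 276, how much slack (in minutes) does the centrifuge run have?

Sample prep can start immediately at minute 0; it finishes at minute 57.
The centrifuge run cannot begin until sample prep (finishes minute 57). It runs from minute 57 to 57 + 55 = minute 112.

Working backward from the deadline:
To finish by minute 276, data upload (duration 40) must start no later than minute 236.
The centrifuge run feeds into data upload (must start by minute 236); so the centrifuge run must finish by minute 236 and therefore start by minute 181.
So the centrifuge run can start as early as minute 57 and as late as minute 181, giving 181 − 57 = 124 minutes of slack.

124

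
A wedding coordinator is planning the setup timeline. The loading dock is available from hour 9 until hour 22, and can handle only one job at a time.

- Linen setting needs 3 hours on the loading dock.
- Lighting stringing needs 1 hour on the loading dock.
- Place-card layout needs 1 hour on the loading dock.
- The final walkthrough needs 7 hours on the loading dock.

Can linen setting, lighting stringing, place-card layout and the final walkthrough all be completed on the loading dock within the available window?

Yes

The loading dock window is 22 − 9 = 13 hours.
Running back to back, the jobs need 3 + 1 + 1 + 7 = 12 hours on the loading dock.
Since 12 ≤ 13, they fit within the window.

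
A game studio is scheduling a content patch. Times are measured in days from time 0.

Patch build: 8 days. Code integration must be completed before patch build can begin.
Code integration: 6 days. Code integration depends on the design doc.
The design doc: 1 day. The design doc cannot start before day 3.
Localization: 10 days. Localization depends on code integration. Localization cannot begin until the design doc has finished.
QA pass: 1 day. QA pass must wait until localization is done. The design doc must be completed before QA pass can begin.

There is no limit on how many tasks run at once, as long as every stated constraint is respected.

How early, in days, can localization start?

After its own release at day 3, the design doc can start at day 3 and finishes at day 4.
Code integration cannot begin until the design doc (finishes day 4). It runs from day 4 to 4 + 6 = day 10.
Localization waits on code integration (finishes day 10); the design doc (finishes day 4). The latest of these is day 10, which is the earliest localization can start.

10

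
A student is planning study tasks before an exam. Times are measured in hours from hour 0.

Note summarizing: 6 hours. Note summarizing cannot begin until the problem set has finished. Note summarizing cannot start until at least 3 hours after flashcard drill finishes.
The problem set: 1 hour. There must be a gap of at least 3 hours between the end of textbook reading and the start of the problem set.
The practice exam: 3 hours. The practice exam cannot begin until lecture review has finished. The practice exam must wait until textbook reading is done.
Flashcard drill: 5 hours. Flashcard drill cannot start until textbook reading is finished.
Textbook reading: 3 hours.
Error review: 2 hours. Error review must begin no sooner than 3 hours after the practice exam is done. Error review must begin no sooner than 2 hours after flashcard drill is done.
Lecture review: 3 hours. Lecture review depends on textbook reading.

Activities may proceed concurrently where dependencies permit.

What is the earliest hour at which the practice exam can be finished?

9

Textbook reading can start immediately at hour 0; it finishes at hour 3.
Lecture review waits on textbook reading (finishes hour 3), so it starts at hour 3 and finishes at 3 + 3 = hour 6.
The practice exam cannot start until lecture review (finishes hour 6); textbook reading (finishes hour 3). The controlling bound is hour 6, so the practice exam finishes at 6 + 3 = hour 9.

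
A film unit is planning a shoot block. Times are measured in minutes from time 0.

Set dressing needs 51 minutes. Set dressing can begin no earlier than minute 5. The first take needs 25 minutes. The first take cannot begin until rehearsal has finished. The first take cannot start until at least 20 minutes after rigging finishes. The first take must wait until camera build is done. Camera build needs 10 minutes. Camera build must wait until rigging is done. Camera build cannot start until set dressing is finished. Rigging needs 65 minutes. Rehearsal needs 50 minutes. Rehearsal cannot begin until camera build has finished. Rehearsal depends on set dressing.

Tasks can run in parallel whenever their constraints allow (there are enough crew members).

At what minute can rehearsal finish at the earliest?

Set dressing cannot begin until its own release at minute 5. It runs from minute 5 to 5 + 51 = minute 56.
Rigging has no prerequisites, so it starts at minute 0 and finishes at minute 65.
Camera build needs all of rigging (finishes minute 65); set dressing (finishes minute 56). That puts its earliest start at minute 65; it finishes at 65 + 10 = minute 75.
Rehearsal needs all of camera build (finishes minute 75); set dressing (finishes minute 56). That puts its earliest start at minute 75; it finishes at 75 + 50 = minute 125.

125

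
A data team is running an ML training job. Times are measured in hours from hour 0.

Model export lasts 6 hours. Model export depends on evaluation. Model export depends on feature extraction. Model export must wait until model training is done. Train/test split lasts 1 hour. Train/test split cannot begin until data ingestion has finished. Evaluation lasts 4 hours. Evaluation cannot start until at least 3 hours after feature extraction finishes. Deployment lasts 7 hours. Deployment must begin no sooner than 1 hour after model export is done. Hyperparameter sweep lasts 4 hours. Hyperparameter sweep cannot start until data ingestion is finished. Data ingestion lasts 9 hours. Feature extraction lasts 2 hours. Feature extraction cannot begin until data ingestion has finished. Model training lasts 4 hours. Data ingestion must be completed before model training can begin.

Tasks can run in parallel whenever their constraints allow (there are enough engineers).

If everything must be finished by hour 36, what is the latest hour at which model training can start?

18

Deployment has no dependents, so it just needs to finish by hour 36. Starting by 36 − 7 = hour 29 achieves that.
Model export feeds into deployment (must start by hour 29, minus 1-hour gap → hour 28); so model export must finish by hour 28 and therefore start by hour 22.
Model training feeds into model export (must start by hour 22); so model training must finish by hour 22 and therefore start by hour 18.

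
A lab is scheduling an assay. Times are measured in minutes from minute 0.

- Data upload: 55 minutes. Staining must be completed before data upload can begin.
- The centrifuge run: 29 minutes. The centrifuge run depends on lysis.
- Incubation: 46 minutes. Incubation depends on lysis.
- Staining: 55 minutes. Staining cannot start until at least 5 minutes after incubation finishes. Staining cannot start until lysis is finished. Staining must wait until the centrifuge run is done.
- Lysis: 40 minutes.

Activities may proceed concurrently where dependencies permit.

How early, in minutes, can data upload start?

146

Lysis has no prerequisites, so it starts at minute 0 and finishes at minute 40.
The centrifuge run cannot begin until lysis (finishes minute 40). It runs from minute 40 to 40 + 29 = minute 69.
Incubation cannot begin until lysis (finishes minute 40). It runs from minute 40 to 40 + 46 = minute 86.
For staining: incubation (finishes minute 86, plus 5-minute gap → minute 91); lysis (finishes minute 40); the centrifuge run (finishes minute 69). Taking the maximum gives a start of minute 91, and it finishes at 91 + 55 = minute 146.
Data upload waits on staining (finishes minute 146), so the earliest it can start is minute 146.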